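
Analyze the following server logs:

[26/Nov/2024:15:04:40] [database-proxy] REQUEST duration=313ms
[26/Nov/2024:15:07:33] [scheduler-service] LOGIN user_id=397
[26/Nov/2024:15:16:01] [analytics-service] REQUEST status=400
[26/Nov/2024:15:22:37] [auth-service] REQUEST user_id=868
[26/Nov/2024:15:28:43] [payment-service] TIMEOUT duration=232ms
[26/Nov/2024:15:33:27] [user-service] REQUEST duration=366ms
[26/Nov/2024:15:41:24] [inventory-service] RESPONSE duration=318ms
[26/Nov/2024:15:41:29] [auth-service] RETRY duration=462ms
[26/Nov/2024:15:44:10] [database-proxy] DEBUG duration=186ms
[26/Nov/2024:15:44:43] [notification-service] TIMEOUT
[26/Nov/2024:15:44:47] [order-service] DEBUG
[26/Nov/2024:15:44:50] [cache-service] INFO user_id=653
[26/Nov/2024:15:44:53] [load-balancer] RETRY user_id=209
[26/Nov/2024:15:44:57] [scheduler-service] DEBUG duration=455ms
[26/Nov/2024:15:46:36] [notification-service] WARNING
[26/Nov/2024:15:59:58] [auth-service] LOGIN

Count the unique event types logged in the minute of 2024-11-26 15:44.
4

To count unique event types:

1. Filter events in the minute starting at 2024-11-26 15:44
2. Extract event types from matching entries
3. Count unique types: 4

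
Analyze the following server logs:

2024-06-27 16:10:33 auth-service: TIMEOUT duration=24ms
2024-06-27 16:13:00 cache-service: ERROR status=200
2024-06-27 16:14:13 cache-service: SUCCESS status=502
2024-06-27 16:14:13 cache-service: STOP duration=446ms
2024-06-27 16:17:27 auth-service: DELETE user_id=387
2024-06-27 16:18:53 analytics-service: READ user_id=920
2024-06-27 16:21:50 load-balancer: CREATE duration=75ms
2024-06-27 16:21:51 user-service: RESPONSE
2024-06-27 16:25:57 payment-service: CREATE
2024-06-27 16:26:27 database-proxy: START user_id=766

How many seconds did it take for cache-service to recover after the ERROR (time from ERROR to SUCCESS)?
73

To calculate recovery time:

1. Find ERROR event for cache-service: 2024-06-27 16:13:00
2. Find next SUCCESS event for cache-service: 2024-06-27 16:14:13
3. Recovery time: 2024-06-27 16:14:13 - 2024-06-27 16:13:00 = 73 seconds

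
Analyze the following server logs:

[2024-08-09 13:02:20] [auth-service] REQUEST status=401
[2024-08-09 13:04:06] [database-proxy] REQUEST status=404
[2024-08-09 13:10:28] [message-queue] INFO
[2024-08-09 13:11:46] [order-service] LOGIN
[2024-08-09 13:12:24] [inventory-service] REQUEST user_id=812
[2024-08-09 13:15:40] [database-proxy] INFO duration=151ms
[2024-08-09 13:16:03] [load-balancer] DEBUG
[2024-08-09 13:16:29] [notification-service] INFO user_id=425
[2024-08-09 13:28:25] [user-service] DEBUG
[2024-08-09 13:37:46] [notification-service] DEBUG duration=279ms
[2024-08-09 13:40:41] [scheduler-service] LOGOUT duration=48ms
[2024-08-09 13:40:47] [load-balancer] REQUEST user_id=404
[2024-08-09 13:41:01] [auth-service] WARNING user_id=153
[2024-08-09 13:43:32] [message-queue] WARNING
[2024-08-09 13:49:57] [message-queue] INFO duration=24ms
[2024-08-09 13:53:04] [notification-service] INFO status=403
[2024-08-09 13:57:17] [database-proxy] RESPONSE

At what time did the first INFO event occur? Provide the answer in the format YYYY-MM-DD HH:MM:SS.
2024-08-09 13:10:28

To find the first event:

1. Filter for all INFO events
2. Sort by timestamp
3. Select the first one
4. Timestamp: 2024-08-09 13:10:28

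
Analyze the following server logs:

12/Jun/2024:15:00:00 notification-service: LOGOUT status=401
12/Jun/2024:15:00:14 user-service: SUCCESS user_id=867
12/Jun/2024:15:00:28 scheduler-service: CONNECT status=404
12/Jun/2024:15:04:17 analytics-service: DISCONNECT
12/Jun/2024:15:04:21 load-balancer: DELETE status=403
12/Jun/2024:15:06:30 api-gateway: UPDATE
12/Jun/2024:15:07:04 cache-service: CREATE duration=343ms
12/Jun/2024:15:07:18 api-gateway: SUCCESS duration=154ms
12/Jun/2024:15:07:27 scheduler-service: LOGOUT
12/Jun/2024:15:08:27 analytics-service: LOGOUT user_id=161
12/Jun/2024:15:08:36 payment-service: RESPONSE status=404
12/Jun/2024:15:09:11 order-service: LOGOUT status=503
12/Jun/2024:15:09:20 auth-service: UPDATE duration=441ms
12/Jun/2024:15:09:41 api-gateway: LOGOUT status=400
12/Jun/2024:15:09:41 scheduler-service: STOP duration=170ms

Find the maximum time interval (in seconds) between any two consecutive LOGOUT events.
447

To find the longest gap:

1. Extract all LOGOUT events in chronological order
2. Calculate time differences between consecutive events
3. Find the maximum difference
4. Longest gap: 447 seconds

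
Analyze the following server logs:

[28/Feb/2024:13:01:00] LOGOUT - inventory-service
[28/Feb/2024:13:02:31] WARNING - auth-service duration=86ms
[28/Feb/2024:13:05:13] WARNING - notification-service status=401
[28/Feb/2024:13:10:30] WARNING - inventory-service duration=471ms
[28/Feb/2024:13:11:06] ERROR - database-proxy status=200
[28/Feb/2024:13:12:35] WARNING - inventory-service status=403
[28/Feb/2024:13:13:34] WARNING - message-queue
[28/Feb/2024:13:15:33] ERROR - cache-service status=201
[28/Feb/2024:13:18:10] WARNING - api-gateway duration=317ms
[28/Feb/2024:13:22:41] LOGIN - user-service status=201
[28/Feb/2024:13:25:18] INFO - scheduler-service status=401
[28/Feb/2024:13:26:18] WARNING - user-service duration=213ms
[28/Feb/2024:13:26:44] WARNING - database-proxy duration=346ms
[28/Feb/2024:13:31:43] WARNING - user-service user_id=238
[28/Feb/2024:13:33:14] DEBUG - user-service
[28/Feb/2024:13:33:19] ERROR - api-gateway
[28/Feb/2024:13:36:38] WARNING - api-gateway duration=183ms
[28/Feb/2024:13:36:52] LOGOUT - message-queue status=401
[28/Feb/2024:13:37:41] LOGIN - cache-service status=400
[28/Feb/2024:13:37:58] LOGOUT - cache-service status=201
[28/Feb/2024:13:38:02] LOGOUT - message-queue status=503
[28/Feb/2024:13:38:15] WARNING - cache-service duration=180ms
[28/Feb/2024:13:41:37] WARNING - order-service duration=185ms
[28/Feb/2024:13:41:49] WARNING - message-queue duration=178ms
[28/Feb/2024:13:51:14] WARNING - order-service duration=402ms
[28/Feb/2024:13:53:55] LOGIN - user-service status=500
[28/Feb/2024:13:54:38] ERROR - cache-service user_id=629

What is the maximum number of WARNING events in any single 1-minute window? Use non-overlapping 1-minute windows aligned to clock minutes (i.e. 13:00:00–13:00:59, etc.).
2

To find the burst window:

1. Divide the log period into non-overlapping 1-minute windows starting at 13:00
2. Count WARNING events in each window
3. Find the window with maximum count
4. Maximum events in a window: 2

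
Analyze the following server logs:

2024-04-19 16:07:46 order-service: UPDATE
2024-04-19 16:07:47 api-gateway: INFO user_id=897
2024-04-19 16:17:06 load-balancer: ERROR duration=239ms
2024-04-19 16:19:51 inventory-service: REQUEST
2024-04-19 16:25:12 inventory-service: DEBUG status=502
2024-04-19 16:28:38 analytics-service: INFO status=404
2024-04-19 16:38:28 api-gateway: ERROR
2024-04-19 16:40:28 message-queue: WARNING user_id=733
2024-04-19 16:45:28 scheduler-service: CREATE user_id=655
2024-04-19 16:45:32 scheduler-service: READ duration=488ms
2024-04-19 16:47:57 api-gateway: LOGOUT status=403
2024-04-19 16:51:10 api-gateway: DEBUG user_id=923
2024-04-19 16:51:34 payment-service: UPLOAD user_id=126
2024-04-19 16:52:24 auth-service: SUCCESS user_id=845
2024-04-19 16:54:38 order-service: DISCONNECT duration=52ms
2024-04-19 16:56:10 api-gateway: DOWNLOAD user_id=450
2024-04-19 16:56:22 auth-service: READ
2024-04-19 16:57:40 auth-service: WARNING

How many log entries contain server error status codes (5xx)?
1

To find matching entries:

1. Pattern to match: server error status codes (5xx)
2. Scan each log entry for the pattern
3. Count matches: 1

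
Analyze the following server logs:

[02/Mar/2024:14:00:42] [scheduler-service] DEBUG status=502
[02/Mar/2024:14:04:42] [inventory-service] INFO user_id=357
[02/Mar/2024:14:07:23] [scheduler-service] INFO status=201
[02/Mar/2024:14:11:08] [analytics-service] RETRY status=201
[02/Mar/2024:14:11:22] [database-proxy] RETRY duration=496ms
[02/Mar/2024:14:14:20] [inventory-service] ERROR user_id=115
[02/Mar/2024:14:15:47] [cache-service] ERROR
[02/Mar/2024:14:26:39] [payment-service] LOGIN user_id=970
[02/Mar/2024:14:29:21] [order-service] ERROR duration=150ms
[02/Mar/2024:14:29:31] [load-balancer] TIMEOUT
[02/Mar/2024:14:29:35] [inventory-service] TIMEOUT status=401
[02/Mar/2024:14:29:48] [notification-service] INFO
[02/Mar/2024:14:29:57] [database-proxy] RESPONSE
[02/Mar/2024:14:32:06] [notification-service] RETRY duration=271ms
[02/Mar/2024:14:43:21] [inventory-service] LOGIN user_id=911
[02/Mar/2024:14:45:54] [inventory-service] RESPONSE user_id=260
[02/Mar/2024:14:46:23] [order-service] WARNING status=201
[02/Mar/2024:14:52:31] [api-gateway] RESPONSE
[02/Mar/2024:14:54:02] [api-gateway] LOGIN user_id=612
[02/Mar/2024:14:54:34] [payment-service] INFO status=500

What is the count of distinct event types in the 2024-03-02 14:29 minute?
4

To count unique event types:

1. Filter events in the minute starting at 2024-03-02 14:29
2. Extract event types from matching entries
3. Count unique types: 4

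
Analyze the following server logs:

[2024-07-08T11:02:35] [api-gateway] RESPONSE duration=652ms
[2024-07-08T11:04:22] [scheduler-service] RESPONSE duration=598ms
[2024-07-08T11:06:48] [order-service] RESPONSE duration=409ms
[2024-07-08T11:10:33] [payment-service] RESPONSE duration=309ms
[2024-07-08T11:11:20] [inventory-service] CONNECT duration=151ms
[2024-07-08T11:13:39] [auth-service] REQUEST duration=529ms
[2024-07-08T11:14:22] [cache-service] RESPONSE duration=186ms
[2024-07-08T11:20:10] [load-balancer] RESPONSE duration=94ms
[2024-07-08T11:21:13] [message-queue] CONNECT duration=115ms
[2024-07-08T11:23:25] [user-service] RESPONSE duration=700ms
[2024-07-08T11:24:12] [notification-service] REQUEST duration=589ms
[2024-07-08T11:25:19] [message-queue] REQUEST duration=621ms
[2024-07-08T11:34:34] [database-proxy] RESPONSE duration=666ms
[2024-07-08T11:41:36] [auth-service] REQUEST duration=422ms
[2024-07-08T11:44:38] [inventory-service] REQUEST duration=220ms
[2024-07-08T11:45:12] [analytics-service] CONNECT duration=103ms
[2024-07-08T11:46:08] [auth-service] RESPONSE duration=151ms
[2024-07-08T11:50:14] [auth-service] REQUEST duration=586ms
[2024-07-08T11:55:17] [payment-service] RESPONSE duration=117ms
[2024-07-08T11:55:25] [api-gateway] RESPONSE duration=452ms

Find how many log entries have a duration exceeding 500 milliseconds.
8

To count timeouts:

1. Threshold: 500ms
2. Extract duration from each log entry
3. Count entries where duration > 500
4. Timeout count: 8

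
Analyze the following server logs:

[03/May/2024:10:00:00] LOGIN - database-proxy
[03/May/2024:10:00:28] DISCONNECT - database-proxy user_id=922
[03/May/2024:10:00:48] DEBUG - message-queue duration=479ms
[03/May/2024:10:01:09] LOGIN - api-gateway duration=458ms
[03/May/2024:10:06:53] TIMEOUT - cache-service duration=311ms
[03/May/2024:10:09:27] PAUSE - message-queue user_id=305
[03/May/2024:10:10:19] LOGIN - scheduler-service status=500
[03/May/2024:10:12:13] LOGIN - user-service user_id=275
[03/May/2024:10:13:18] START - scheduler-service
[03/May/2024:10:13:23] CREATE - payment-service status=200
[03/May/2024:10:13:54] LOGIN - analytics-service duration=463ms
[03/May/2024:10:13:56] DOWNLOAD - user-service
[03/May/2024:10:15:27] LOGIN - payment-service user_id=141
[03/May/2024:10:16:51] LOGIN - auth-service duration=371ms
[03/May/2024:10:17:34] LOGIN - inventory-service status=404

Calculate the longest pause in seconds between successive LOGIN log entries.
550

To find the longest gap:

1. Extract all LOGIN events in chronological order
2. Calculate time differences between consecutive events
3. Find the maximum difference
4. Longest gap: 550 seconds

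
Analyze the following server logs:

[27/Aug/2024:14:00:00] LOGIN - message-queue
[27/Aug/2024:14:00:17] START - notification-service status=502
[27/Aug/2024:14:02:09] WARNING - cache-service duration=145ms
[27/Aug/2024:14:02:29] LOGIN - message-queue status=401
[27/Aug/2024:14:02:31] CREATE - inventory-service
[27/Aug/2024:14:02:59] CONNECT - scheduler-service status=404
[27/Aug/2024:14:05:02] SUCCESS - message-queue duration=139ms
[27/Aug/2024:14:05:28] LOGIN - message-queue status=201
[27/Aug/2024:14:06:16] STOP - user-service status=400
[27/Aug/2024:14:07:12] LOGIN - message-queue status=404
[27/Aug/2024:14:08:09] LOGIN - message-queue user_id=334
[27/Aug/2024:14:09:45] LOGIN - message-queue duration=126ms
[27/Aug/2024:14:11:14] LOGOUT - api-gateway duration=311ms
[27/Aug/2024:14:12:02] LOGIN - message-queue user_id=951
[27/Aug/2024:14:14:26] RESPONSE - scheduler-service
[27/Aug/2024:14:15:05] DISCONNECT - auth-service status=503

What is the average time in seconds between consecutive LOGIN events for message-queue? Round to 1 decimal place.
120.3

To calculate average interval:

1. Find all LOGIN events for message-queue in order
2. Calculate time gaps between consecutive events
3. Compute mean of gaps: 722 / 6 = 120.3 seconds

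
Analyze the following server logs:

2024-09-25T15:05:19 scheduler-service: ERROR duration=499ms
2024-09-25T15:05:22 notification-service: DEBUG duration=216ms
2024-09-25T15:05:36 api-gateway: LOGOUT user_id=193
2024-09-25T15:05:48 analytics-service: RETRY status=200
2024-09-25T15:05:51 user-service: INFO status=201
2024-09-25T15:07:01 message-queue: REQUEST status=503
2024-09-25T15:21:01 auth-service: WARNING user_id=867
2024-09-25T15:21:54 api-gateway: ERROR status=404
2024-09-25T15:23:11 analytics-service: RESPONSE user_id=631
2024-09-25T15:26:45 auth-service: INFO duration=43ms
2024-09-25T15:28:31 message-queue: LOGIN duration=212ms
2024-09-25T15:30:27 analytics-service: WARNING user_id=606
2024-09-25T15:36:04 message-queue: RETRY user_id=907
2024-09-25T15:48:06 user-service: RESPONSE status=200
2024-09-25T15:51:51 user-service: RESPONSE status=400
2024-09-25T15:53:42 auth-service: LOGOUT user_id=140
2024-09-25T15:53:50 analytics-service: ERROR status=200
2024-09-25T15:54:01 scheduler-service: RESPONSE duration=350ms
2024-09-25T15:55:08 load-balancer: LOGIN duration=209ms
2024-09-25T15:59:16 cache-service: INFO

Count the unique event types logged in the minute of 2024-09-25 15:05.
5

To count unique event types:

1. Filter events in the minute starting at 2024-09-25 15:05
2. Extract event types from matching entries
3. Count unique types: 5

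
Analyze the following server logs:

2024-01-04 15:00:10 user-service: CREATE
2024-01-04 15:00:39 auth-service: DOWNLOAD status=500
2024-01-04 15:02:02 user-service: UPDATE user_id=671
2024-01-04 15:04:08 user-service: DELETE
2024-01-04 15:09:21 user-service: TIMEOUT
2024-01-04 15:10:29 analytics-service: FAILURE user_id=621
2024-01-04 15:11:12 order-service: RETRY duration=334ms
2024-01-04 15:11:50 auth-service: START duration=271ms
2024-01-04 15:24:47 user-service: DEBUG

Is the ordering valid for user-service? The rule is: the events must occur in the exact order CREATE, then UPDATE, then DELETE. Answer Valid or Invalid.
Valid

To validate ordering:

1. Required order: CREATE → UPDATE → DELETE
2. Rule: the events must occur in the exact order CREATE, then UPDATE, then DELETE
3. Check actual order of events for user-service
4. Result: Valid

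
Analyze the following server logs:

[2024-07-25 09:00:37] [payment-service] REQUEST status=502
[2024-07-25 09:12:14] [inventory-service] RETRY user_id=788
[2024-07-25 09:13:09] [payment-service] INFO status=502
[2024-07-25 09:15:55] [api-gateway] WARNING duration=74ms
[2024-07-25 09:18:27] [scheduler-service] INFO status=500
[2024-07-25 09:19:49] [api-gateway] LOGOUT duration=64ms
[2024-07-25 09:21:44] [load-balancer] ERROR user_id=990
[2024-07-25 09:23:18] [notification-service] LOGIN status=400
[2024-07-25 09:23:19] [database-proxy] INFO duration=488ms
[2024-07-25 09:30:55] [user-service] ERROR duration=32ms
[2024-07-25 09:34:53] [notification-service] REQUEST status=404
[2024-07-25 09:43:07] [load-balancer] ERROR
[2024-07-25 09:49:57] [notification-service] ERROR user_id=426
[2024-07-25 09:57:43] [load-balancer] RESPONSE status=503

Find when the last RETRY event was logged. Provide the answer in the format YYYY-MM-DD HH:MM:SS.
2024-07-25 09:12:14

To find the last event:

1. Filter for all RETRY events
2. Sort by timestamp
3. Select the last one
4. Timestamp: 2024-07-25 09:12:14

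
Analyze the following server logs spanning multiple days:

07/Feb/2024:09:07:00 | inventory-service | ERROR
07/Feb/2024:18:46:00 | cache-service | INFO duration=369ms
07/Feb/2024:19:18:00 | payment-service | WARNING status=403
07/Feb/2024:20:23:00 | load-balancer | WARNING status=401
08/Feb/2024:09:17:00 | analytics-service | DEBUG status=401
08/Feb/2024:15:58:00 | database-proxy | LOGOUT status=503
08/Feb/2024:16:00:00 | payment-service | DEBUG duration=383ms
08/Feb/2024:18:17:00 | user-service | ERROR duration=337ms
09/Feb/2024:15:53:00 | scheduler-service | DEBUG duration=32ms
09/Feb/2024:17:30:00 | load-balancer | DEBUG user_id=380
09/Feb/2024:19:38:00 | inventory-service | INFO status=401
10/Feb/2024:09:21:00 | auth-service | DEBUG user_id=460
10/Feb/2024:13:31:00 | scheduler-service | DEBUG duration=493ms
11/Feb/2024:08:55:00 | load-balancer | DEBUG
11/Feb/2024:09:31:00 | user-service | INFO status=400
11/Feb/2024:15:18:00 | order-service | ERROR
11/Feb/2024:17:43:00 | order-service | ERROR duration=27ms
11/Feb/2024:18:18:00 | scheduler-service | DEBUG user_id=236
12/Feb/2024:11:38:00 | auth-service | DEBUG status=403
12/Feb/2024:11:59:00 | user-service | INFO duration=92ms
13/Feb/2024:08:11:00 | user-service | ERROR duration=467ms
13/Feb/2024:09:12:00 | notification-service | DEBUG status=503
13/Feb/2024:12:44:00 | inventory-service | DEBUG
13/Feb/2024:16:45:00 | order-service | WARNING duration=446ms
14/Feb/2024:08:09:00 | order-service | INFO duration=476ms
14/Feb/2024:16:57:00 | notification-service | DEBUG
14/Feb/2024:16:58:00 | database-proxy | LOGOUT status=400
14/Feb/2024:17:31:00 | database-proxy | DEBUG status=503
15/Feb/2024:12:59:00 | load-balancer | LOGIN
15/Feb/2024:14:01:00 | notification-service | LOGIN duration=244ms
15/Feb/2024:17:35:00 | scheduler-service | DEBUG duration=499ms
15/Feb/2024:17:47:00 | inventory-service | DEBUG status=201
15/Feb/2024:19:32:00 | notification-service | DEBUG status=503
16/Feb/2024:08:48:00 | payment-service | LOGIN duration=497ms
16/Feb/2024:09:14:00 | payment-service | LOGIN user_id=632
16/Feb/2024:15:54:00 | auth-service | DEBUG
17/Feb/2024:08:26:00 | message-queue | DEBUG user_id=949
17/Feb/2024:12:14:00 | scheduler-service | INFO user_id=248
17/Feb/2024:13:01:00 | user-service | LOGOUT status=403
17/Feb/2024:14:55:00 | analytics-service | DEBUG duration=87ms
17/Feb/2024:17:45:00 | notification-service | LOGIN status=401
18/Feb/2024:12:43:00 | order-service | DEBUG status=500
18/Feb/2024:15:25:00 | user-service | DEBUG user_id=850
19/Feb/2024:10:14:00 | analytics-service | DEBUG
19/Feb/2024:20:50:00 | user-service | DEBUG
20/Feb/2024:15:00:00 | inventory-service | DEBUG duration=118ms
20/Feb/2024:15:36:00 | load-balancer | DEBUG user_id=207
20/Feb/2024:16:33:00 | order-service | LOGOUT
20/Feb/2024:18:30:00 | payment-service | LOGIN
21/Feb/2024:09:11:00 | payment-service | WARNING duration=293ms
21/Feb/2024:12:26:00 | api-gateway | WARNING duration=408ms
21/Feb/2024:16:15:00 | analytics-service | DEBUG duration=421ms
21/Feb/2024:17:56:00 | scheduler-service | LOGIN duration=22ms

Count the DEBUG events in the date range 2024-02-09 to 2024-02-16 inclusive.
15

To filter by date range:

1. Date range: 2024-02-09 through 2024-02-16, both dates inclusive
2. Filter for DEBUG events whose date falls in this range
3. Count matching events: 15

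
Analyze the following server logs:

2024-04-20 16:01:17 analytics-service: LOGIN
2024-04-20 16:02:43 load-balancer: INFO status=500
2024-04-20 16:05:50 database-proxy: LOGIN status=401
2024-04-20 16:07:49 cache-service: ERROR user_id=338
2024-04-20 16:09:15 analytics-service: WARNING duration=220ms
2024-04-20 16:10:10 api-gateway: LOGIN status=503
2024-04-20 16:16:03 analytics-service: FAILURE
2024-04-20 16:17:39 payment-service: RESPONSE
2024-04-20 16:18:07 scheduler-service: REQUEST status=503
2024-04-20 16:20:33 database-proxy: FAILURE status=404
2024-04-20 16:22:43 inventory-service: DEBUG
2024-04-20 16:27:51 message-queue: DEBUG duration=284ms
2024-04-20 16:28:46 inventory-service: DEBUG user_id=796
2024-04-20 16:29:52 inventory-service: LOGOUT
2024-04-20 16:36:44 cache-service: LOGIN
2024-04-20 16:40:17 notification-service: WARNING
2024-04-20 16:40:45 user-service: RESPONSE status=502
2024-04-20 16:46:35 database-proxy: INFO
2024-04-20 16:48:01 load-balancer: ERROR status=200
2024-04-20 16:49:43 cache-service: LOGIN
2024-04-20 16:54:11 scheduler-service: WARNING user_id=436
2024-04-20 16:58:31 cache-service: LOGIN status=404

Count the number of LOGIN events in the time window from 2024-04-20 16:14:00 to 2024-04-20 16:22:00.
0

To count events in the time window:

1. Window boundaries: 2024-04-20 16:14:00 to 2024-04-20 16:22:00
2. Filter for LOGIN events within this window
3. Count matching events: 0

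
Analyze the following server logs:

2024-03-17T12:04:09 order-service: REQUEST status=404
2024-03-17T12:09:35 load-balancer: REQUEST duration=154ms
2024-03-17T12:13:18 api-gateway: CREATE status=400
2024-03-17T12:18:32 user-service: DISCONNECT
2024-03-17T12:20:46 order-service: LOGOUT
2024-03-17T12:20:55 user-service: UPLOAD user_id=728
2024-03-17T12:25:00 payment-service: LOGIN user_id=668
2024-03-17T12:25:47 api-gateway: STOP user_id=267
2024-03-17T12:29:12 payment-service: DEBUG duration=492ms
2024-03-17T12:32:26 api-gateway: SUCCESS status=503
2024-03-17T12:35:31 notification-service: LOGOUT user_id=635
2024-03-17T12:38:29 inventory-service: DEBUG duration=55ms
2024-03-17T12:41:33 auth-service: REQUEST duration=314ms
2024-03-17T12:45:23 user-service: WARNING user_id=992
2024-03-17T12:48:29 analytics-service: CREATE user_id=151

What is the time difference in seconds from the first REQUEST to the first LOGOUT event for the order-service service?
997

To find the time between events:

1. Locate the first REQUEST event for order-service: 2024-03-17T12:04:09
2. Locate the first LOGOUT event for order-service: 2024-03-17T12:20:46
3. Calculate the difference: 2024-03-17T12:20:46 - 2024-03-17T12:04:09 = 997 seconds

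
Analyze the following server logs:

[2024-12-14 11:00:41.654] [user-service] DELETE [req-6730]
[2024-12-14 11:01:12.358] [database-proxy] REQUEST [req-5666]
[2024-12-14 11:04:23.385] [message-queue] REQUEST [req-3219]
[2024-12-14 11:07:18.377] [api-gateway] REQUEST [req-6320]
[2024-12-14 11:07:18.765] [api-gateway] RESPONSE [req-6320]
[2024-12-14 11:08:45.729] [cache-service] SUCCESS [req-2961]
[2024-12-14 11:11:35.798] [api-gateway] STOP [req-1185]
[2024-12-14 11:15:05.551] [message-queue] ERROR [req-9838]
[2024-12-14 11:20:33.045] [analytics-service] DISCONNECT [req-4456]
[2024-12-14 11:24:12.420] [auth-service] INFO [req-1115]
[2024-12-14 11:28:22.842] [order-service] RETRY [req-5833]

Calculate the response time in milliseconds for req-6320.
388

To calculate latency:

1. Find REQUEST with id req-6320: 2024-12-14 11:07:18.377
2. Find RESPONSE with id req-6320: 2024-12-14 11:07:18.765
3. Latency: 2024-12-14 11:07:18.765 - 2024-12-14 11:07:18.377 = 388ms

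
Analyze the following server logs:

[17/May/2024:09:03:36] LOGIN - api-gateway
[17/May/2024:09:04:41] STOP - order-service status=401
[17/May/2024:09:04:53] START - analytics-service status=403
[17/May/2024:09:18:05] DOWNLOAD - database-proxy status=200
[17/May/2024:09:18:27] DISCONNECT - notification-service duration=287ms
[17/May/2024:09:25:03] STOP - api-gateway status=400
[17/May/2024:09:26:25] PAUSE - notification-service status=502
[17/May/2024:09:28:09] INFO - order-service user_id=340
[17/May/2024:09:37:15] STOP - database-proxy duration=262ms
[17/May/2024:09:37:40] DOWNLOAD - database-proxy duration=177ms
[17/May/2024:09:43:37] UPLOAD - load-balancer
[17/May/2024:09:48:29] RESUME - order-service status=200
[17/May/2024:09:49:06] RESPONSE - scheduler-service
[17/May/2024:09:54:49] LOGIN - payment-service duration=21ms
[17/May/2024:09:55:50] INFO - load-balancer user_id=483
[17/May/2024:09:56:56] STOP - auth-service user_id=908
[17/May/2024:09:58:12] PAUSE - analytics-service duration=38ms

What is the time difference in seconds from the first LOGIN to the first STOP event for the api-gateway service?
1287

To find the time between events:

1. Locate the first LOGIN event for api-gateway: 17/May/2024:09:03:36
2. Locate the first STOP event for api-gateway: 17/May/2024:09:25:03
3. Calculate the difference: 17/May/2024:09:25:03 - 17/May/2024:09:03:36 = 1287 seconds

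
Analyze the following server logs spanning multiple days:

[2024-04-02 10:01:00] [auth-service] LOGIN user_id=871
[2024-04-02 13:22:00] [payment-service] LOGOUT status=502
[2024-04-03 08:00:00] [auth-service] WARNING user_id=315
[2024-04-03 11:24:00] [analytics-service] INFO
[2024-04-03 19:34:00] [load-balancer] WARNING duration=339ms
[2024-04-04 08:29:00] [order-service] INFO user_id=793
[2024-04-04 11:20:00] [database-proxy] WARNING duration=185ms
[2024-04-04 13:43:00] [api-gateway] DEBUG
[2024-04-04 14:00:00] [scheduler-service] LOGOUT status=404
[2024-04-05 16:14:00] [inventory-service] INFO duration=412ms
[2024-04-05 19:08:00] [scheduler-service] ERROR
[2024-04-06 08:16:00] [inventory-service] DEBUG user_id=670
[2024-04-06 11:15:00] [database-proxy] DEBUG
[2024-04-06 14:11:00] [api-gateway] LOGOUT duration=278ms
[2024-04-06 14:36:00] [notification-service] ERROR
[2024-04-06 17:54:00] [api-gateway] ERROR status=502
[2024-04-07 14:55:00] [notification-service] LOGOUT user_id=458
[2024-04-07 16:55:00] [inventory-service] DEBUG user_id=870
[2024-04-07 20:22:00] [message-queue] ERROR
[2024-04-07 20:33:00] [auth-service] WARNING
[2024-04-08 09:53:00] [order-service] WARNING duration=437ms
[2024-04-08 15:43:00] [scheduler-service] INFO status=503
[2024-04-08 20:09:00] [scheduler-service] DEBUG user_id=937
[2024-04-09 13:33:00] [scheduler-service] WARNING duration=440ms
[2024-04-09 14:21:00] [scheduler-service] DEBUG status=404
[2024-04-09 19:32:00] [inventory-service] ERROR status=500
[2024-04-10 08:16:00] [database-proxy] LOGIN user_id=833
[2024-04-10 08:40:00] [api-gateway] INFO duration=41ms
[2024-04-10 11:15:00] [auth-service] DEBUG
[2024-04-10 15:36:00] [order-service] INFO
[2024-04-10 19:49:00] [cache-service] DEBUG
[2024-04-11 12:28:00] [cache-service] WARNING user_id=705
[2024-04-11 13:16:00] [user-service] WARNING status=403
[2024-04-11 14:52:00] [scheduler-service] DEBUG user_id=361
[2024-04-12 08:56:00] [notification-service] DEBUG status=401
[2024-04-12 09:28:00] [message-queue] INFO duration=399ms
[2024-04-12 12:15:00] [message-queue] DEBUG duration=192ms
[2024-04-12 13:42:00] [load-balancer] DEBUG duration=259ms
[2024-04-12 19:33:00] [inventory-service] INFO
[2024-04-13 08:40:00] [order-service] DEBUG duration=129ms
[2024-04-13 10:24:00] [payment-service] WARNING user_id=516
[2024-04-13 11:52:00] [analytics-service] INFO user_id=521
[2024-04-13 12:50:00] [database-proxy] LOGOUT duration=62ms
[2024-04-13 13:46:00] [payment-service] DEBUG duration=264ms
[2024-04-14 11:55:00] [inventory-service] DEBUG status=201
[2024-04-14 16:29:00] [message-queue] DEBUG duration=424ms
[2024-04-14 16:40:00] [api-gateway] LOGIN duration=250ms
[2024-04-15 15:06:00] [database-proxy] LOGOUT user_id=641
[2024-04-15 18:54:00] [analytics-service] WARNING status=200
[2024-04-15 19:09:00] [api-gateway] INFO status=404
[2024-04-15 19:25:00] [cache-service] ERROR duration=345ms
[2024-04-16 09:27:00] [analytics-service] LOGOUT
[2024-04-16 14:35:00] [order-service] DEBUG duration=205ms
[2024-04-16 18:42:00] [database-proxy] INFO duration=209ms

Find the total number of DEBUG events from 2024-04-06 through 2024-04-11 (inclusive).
8

To filter by date range:

1. Date range: 2024-04-06 through 2024-04-11, both dates inclusive
2. Filter for DEBUG events whose date falls in this range
3. Count matching events: 8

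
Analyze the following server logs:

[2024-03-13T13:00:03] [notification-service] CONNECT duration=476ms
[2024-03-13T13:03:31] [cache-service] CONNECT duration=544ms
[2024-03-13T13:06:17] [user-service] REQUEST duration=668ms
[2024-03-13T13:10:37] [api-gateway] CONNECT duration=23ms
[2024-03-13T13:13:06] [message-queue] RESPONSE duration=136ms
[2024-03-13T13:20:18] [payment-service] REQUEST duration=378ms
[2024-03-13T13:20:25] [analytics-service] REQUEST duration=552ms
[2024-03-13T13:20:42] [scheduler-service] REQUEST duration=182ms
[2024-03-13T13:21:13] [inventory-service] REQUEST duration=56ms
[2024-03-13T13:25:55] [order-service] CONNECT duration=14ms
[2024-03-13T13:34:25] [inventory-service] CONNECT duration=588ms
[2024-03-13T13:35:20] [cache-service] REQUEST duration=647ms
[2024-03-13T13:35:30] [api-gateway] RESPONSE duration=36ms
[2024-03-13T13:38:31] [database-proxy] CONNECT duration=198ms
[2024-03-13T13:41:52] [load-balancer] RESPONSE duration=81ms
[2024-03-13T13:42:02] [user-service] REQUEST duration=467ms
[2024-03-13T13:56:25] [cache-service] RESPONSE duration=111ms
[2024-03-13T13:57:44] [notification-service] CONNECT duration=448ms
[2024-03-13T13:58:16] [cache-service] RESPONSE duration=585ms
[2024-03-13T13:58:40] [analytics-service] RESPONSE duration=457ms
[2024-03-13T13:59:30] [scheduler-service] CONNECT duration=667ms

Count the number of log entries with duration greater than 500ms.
7

To count timeouts:

1. Threshold: 500ms
2. Extract duration from each log entry
3. Count entries where duration > 500
4. Timeout count: 7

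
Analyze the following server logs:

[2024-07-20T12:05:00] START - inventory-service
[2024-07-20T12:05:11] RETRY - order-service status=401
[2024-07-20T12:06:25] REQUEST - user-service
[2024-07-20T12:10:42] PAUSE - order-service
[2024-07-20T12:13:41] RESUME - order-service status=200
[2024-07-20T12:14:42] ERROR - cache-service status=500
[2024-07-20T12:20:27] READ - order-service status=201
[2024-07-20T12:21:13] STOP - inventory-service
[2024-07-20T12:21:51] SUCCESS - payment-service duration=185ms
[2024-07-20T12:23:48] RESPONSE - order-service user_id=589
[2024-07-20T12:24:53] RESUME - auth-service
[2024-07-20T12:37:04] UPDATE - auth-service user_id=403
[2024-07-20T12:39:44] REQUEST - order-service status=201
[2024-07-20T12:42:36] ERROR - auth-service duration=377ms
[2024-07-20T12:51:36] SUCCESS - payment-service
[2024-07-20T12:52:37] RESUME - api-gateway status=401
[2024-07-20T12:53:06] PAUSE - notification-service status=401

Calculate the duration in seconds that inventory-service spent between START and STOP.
973

To calculate state duration:

1. Find START event for inventory-service: 2024-07-20T12:05:00
2. Find STOP event for inventory-service: 2024-07-20T12:21:13
3. Calculate duration: 2024-07-20T12:21:13 - 2024-07-20T12:05:00 = 973 seconds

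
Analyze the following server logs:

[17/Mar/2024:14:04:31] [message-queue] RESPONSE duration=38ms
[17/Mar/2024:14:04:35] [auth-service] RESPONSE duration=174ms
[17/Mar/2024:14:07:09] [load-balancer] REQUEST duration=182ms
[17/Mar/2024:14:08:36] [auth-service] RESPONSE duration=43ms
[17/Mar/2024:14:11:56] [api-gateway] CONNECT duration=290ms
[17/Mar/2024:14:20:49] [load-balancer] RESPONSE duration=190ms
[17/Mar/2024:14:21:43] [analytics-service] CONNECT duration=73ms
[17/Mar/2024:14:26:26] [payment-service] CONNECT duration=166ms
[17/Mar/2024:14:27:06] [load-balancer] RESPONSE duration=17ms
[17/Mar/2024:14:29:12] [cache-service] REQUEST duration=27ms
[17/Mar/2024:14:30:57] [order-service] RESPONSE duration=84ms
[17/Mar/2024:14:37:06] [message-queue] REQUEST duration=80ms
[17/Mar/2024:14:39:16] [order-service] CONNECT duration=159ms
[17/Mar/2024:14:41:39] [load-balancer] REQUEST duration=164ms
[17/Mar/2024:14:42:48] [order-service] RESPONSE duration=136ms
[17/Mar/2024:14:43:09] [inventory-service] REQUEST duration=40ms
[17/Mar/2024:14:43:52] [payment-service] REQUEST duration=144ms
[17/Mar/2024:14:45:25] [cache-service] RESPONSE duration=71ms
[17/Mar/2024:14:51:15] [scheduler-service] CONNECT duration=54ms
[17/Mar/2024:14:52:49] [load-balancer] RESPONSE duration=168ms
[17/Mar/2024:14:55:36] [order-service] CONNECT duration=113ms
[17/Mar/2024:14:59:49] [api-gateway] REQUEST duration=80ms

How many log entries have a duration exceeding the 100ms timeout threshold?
11

To count timeouts:

1. Threshold: 100ms
2. Extract duration from each log entry
3. Count entries where duration > 100
4. Timeout count: 11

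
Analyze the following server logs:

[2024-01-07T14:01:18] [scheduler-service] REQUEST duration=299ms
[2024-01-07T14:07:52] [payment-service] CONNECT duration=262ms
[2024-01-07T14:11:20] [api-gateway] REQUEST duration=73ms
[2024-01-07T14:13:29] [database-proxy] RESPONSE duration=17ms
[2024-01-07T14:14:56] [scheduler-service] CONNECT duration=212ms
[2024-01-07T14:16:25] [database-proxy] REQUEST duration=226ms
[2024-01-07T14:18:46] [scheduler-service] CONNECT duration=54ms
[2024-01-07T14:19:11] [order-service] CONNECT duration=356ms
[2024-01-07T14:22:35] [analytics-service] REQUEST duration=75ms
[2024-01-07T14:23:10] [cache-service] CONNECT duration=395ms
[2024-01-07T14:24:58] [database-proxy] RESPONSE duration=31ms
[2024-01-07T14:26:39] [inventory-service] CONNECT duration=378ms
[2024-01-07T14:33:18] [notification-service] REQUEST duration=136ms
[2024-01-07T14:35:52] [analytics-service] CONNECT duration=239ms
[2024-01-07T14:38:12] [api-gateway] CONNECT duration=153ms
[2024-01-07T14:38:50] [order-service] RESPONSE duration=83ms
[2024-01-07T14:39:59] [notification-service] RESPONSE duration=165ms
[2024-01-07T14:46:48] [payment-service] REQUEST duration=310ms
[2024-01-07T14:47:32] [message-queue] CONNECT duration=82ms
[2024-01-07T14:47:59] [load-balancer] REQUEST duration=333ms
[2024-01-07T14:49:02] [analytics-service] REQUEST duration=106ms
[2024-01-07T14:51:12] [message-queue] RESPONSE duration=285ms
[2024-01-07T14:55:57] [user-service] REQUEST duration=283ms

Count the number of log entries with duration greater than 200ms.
12

To count timeouts:

1. Threshold: 200ms
2. Extract duration from each log entry
3. Count entries where duration > 200
4. Timeout count: 12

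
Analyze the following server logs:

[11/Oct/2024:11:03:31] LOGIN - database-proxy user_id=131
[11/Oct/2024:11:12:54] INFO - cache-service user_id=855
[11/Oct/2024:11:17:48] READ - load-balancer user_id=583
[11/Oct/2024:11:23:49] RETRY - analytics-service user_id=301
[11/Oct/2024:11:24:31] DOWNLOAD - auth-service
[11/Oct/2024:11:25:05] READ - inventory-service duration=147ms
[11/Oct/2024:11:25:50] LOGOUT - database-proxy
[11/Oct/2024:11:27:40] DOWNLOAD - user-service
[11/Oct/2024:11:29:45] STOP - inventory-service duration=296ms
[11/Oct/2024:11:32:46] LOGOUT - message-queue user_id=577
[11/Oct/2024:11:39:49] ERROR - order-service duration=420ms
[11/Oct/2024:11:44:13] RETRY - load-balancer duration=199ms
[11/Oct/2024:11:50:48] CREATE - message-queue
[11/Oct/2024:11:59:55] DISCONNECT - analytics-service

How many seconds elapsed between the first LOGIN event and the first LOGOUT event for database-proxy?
1339

To find the time between events:

1. Locate the first LOGIN event for database-proxy: 11/Oct/2024:11:03:31
2. Locate the first LOGOUT event for database-proxy: 11/Oct/2024:11:25:50
3. Calculate the difference: 11/Oct/2024:11:25:50 - 11/Oct/2024:11:03:31 = 1339 seconds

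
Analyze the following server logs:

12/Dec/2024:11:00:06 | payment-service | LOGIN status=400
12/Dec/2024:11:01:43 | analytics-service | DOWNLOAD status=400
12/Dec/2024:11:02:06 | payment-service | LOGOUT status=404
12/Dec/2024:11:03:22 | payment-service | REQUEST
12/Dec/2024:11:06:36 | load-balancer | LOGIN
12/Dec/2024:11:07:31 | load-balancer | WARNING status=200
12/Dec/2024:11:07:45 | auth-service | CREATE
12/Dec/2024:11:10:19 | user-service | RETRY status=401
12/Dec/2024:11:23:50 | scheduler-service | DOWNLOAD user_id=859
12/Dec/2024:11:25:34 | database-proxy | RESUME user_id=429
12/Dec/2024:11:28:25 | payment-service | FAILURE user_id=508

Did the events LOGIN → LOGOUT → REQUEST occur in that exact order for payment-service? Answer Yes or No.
Yes

To verify sequence order:

1. Find all events in sequence LOGIN → LOGOUT → REQUEST for payment-service
2. Extract their timestamps
3. Check if timestamps are in ascending order
4. Result: Yes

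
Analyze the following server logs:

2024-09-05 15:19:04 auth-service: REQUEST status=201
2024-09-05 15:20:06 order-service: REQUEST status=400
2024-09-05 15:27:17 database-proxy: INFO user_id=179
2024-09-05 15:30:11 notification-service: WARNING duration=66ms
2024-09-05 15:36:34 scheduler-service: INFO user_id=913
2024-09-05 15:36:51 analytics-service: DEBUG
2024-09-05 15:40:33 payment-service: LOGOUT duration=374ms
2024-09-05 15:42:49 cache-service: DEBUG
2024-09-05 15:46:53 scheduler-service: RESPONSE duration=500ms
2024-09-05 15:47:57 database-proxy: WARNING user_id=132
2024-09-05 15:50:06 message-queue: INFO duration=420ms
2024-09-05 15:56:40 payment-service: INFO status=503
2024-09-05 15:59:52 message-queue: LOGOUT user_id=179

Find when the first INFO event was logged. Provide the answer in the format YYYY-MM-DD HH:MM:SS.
2024-09-05 15:27:17

To find the first event:

1. Filter for all INFO events
2. Sort by timestamp
3. Select the first one
4. Timestamp: 2024-09-05 15:27:17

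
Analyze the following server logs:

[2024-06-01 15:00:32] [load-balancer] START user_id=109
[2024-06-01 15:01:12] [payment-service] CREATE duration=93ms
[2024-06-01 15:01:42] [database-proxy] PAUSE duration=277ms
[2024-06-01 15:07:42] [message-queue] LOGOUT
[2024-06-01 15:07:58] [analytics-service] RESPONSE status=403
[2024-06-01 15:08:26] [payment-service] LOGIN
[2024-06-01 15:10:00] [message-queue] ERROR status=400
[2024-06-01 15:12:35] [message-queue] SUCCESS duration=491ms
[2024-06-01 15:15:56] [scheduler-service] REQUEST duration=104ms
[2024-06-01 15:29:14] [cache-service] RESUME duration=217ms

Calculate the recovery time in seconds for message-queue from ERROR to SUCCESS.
155

To calculate recovery time:

1. Find ERROR event for message-queue: 2024-06-01 15:10:00
2. Find next SUCCESS event for message-queue: 2024-06-01 15:12:35
3. Recovery time: 2024-06-01 15:12:35 - 2024-06-01 15:10:00 = 155 seconds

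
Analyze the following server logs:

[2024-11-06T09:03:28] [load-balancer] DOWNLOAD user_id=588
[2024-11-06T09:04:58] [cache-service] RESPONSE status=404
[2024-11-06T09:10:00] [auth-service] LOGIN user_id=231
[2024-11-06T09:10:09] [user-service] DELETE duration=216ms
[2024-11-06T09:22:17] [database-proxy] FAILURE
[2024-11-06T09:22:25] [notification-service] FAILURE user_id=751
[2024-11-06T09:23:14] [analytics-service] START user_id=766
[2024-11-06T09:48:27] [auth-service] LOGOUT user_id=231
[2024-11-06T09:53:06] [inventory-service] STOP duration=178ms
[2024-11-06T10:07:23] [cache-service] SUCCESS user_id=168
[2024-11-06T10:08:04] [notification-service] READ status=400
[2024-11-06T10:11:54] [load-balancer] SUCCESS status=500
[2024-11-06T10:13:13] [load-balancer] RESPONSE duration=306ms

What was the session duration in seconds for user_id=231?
2307

To calculate session duration:

1. Find LOGIN event for user_id=231: 2024-11-06T09:10:00
2. Find LOGOUT event for user_id=231: 2024-11-06T09:48:27
3. Session duration: 2024-11-06T09:48:27 - 2024-11-06T09:10:00 = 2307 seconds (38 minutes)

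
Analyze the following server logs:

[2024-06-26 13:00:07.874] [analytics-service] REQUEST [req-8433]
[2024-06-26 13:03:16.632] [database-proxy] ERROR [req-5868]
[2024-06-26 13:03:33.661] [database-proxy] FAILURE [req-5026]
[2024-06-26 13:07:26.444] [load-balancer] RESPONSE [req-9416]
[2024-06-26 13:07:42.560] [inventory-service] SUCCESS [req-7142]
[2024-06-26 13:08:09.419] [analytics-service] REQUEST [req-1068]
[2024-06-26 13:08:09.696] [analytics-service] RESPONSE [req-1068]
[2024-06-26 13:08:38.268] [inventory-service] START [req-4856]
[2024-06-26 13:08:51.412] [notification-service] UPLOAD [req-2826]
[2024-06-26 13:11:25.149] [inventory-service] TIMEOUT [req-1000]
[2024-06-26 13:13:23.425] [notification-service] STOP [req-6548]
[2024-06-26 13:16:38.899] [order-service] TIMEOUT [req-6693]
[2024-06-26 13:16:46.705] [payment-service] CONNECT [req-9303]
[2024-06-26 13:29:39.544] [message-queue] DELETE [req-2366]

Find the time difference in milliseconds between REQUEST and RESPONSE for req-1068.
277

To calculate latency:

1. Find REQUEST with id req-1068: 2024-06-26 13:08:09.419
2. Find RESPONSE with id req-1068: 2024-06-26 13:08:09.696
3. Latency: 2024-06-26 13:08:09.696 - 2024-06-26 13:08:09.419 = 277ms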